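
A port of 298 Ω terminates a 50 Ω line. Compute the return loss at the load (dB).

RL ≈ 2.94 dB

Γ = (298 − 50)/(298 + 50) = 0.713
RL = −20·log₁₀|Γ| = −20·log₁₀(0.713)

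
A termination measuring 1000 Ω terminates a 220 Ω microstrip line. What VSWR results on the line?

VSWR ≈ 4.55

Γ = (1000 − 220)/(1000 + 220) = 0.639
VSWR = (1 + 0.639)/(1 − 0.639)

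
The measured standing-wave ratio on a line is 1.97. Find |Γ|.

|Γ| = (S − 1)/(S + 1) = (1.97 − 1)/(1.97 + 1) = 0.97/2.97

|Γ| ≈ 0.327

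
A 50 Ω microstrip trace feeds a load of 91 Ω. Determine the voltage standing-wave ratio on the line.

Γ = (91 − 50)/(91 + 50) = 0.291
VSWR = (1 + 0.291)/(1 − 0.291)

VSWR ≈ 1.82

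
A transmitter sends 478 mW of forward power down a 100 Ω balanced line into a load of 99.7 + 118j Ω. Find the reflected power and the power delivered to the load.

|Γ| = |(-0.3 + j118)/(199.7 + j118)| = 0.509
|Γ|² = 0.259
P_refl = |Γ|²·P_inc = 124 mW, P_del = (1 − |Γ|²)·P_inc = 354 mW

P_reflected ≈ 124 mW; P_delivered ≈ 354 mW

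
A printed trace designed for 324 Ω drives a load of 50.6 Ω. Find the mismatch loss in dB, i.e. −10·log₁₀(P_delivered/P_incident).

mismatch loss ≈ 3.3 dB

Γ = (50.6 − 324)/(50.6 + 324) = -0.73
|Γ|² = 0.533, so P_del/P_inc = 1 − |Γ|² = 0.467
ML = −10·log₁₀(1 − |Γ|²)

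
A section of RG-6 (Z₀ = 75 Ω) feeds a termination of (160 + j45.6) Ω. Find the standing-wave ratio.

Γ = (Z_L − Z_0)/(Z_L + Z_0) = (85 + j45.6)/(235 + j45.6)
|Γ| = 96.5/239 = 0.403
VSWR = (1 + |Γ|)/(1 − |Γ|) = 1.4/0.597

VSWR ≈ 2.35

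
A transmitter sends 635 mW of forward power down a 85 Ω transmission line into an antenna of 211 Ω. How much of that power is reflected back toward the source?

P_reflected ≈ 115 mW

Γ = (211 − 85)/(211 + 85) = 0.426
|Γ|² = 0.181
P_refl = |Γ|²·P_inc = 115 mW, P_del = (1 − |Γ|²)·P_inc = 520 mW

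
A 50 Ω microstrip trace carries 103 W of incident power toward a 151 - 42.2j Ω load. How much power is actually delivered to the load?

|Γ| = |(101 − j42.2)/(201 − j42.2)| = 0.533
|Γ|² = 0.284
P_refl = |Γ|²·P_inc = 29.3 W, P_del = (1 − |Γ|²)·P_inc = 73.7 W

P_delivered ≈ 73.7 W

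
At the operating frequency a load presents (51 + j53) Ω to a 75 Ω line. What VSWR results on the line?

VSWR ≈ 2.48

Γ = (Z_L − Z_0)/(Z_L + Z_0) = (-24 + j53)/(126 + j53)
|Γ| = 58.2/137 = 0.426
VSWR = (1 + |Γ|)/(1 − |Γ|) = 1.43/0.574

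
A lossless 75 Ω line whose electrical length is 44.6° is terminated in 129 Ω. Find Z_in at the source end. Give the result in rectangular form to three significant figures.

Z_in ≈ 65.6 − j37.4 Ω

tan(βl) = tan(44.6°) = 0.986
Z_in = Z_0·(Z_L + jZ_0·tanβl)/(Z_0 + jZ_L·tanβl)
     = 75·(129 + j74)/(75 + j127)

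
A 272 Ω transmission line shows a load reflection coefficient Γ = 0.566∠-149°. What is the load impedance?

Z_L ≈ 80.7 − j69.2 Ω

Z_L = Z_0·(1 + Γ)/(1 − Γ) = 272·(0.515 − j0.292)/(1.49 + j0.292)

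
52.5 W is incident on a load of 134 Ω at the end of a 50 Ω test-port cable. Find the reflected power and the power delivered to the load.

Γ = (134 − 50)/(134 + 50) = 0.457
|Γ|² = 0.208
P_refl = |Γ|²·P_inc = 10.9 W, P_del = (1 − |Γ|²)·P_inc = 41.6 W

P_reflected ≈ 10.9 W; P_delivered ≈ 41.6 W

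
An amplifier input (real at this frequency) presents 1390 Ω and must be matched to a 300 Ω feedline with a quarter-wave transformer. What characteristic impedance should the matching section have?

Z_qwt ≈ 646 Ω

Z_qwt = √(Z_0·R_L) = √(300 × 1390) = √417000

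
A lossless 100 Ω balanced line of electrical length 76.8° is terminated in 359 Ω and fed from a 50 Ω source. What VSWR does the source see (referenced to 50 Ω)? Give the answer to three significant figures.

tan(βl) = 4.26
Z_in = Z_0·(Z_L + jZ_0·tanβl)/(Z_0 + jZ_L·tanβl) = 29.3 − j21.5 Ω
Γ_s = (Z_in − Z_s)/(Z_in + Z_s) = (-20.7 − j21.5)/(79.3 − j21.5), |Γ_s| = 0.364
VSWR = (1 + |Γ_s|)/(1 − |Γ_s|)

VSWR ≈ 2.14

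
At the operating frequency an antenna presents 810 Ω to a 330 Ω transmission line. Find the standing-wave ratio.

VSWR ≈ 2.45

Γ = (810 − 330)/(810 + 330) = 0.421
VSWR = (1 + 0.421)/(1 − 0.421)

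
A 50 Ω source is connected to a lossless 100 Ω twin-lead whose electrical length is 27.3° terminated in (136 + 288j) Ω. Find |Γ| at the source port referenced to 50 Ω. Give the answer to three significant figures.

|Γ| ≈ 0.88

tan(βl) = 0.516
Z_in = Z_0·(Z_L + jZ_0·tanβl)/(Z_0 + jZ_L·tanβl) = 236 − j357 Ω
Γ_s = (Z_in − Z_s)/(Z_in + Z_s) = (186 − j357)/(286 − j357), |Γ_s| = 0.88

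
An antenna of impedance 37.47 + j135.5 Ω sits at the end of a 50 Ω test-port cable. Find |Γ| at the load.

Γ = (Z_L − Z_0)/(Z_L + Z_0) = (-12.53 + j135.5)/(87.47 + j135.5)
|Γ| = 136/161

|Γ| ≈ 0.844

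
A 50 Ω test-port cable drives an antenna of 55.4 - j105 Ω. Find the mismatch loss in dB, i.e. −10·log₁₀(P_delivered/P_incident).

Γ = (5.4 − j105)/(105.4 − j105), |Γ| = 0.707
|Γ|² = 0.499, so P_del/P_inc = 1 − |Γ|² = 0.501
ML = −10·log₁₀(1 − |Γ|²)

mismatch loss ≈ 3.01 dB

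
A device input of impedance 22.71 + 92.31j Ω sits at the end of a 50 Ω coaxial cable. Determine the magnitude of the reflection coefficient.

Γ = (Z_L − Z_0)/(Z_L + Z_0) = (-27.29 + j92.31)/(72.71 + j92.31)
|Γ| = 96.3/118

|Γ| ≈ 0.819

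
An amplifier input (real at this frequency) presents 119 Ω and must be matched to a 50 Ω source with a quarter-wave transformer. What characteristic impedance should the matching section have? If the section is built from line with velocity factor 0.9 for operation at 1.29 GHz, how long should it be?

Z_qwt ≈ 77.1 Ω; length ≈ 5.23 cm

Z_qwt = √(Z_0·R_L) = √(50 × 119) = √5950
λ = 0.9·c/f = 0.209 m, so l = λ/4 = 0.0523 m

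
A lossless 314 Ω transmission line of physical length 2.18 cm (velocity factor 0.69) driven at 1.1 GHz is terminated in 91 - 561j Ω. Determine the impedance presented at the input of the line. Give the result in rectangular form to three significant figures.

λ = v/f = 0.69·c / 1.1 GHz = 0.188 m
βl = 2π·l/λ = 2π × 0.116 = 41.7°
tan(βl) = tan(41.7°) = 0.891
Z_in = Z_0·(Z_L + jZ_0·tanβl)/(Z_0 + jZ_L·tanβl)
     = 314·(91 − j281)/(814 + j81.1)

Z_in ≈ 24.1 − j111 Ω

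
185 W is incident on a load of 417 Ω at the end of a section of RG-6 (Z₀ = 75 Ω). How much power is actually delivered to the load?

Γ = (417 − 75)/(417 + 75) = 0.695
|Γ|² = 0.483
P_refl = |Γ|²·P_inc = 89.4 W, P_del = (1 − |Γ|²)·P_inc = 95.6 W

P_delivered ≈ 95.6 W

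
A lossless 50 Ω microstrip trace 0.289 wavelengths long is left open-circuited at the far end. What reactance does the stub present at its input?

X_in ≈ 12.5 Ω (inductive)

βl = 2π × 0.289 = 104°
tan(βl) = -4
For an open-circuited stub, Z_in = −jZ_0·cot(βl) = −jZ_0/tan(βl)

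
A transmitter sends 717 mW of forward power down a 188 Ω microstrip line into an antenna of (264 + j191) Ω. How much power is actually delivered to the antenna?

P_delivered ≈ 591 mW

|Γ| = |(76 + j191)/(452 + j191)| = 0.419
|Γ|² = 0.175
P_refl = |Γ|²·P_inc = 126 mW, P_del = (1 − |Γ|²)·P_inc = 591 mW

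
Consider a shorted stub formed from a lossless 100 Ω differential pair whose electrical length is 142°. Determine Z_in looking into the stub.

tan(βl) = -0.781
For a shorted stub, Z_in = jZ_0·tan(βl)

Z_in ≈ −j78.1 Ω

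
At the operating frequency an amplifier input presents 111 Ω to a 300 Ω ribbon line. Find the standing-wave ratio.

Γ = (111 − 300)/(111 + 300) = -0.46
VSWR = (1 + 0.46)/(1 − 0.46)

VSWR ≈ 2.7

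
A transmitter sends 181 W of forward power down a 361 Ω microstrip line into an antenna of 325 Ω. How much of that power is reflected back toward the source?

P_reflected ≈ 0.498 W

Γ = (325 − 361)/(325 + 361) = -0.0525
|Γ|² = 0.00275
P_refl = |Γ|²·P_inc = 0.498 W, P_del = (1 − |Γ|²)·P_inc = 181 W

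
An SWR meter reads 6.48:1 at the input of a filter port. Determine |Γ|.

|Γ| ≈ 0.733

|Γ| = (S − 1)/(S + 1) = (6.48 − 1)/(6.48 + 1) = 5.48/7.48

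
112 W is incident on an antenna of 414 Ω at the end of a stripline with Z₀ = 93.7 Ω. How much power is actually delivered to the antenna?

P_delivered ≈ 67.4 W

Γ = (414 − 93.7)/(414 + 93.7) = 0.631
|Γ|² = 0.398
P_refl = |Γ|²·P_inc = 44.6 W, P_del = (1 − |Γ|²)·P_inc = 67.4 W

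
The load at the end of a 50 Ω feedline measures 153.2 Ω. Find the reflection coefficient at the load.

Γ = 0.508

Γ = (Z_L − Z_0)/(Z_L + Z_0) = (153.2 − 50)/(153.2 + 50) = 103.2/203.2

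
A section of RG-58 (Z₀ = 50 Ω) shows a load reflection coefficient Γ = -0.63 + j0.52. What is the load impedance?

Z_L = Z_0·(1 + Γ)/(1 − Γ) = 50·(0.37 + j0.52)/(1.63 − j0.52)

Z_L ≈ 5.68 + j17.8 Ω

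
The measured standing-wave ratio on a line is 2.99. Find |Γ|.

|Γ| ≈ 0.499

|Γ| = (S − 1)/(S + 1) = (2.99 − 1)/(2.99 + 1) = 1.99/3.99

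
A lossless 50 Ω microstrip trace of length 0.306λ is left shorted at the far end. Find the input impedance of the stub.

βl = 2π × 0.306 = 110°
tan(βl) = -2.72
For a shorted stub, Z_in = jZ_0·tan(βl)

Z_in ≈ −j136 Ω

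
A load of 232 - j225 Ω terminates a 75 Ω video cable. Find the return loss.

RL ≈ 2.84 dB

Γ = (157 − j225)/(307 − j225), |Γ| = 0.721
RL = −20·log₁₀|Γ| = −20·log₁₀(0.721)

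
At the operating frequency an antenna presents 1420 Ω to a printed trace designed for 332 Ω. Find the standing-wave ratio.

VSWR ≈ 4.28

Γ = (1420 − 332)/(1420 + 332) = 0.621
VSWR = (1 + 0.621)/(1 − 0.621)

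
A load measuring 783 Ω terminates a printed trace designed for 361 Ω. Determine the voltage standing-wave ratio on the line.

For a purely resistive load, VSWR = R_L/Z_0 or Z_0/R_L (whichever > 1) = 783/361

VSWR ≈ 2.17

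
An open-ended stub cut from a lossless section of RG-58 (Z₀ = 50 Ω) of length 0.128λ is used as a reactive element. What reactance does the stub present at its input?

βl = 2π × 0.128 = 46.1°
tan(βl) = 1.04
For an open-ended stub, Z_in = −jZ_0·cot(βl) = −jZ_0/tan(βl)

X_in ≈ -48.1 Ω (capacitive)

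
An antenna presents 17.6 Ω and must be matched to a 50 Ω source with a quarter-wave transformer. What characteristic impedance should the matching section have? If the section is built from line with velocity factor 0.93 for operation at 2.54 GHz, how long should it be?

Z_qwt ≈ 29.7 Ω; length ≈ 2.75 cm

Z_qwt = √(Z_0·R_L) = √(50 × 17.6) = √880
λ = 0.93·c/f = 0.11 m, so l = λ/4 = 0.0275 m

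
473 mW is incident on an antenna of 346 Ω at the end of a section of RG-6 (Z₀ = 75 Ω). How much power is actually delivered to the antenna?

P_delivered ≈ 277 mW

Γ = (346 − 75)/(346 + 75) = 0.644
|Γ|² = 0.414
P_refl = |Γ|²·P_inc = 196 mW, P_del = (1 − |Γ|²)·P_inc = 277 mW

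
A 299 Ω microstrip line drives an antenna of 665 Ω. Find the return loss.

Γ = (665 − 299)/(665 + 299) = 0.38
RL = −20·log₁₀|Γ| = −20·log₁₀(0.38)

RL ≈ 8.41 dB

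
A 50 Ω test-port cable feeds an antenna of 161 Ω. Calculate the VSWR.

Γ = (161 − 50)/(161 + 50) = 0.526
VSWR = (1 + 0.526)/(1 − 0.526)

VSWR ≈ 3.22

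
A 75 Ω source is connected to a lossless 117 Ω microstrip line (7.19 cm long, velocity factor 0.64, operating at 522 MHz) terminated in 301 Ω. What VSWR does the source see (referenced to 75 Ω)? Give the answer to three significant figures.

VSWR ≈ 1.98

λ = v/f = 0.64·c / 522 MHz = 0.368 m
βl = 2π·l/λ = 2π × 0.195 = 70.4°
tan(βl) = 2.8
Z_in = Z_0·(Z_L + jZ_0·tanβl)/(Z_0 + jZ_L·tanβl) = 50.3 − j34.8 Ω
Γ_s = (Z_in − Z_s)/(Z_in + Z_s) = (-24.7 − j34.8)/(125 − j34.8), |Γ_s| = 0.328
VSWR = (1 + |Γ_s|)/(1 − |Γ_s|)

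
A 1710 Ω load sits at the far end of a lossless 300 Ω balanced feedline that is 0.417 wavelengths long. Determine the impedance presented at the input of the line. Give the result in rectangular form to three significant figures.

βl = 2π × 0.417 = 150°
tan(βl) = tan(150°) = -0.575
Z_in = Z_0·(Z_L + jZ_0·tanβl)/(Z_0 + jZ_L·tanβl)
     = 300·(1710 − j172)/(300 − j982)

Z_in ≈ 194 + j463 Ω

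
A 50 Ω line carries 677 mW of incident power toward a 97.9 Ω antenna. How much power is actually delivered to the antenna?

Γ = (97.9 − 50)/(97.9 + 50) = 0.324
|Γ|² = 0.105
P_refl = |Γ|²·P_inc = 71 mW, P_del = (1 − |Γ|²)·P_inc = 606 mW

P_delivered ≈ 606 mW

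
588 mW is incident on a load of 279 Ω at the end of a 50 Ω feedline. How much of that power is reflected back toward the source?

Γ = (279 − 50)/(279 + 50) = 0.696
|Γ|² = 0.484
P_refl = |Γ|²·P_inc = 285 mW, P_del = (1 − |Γ|²)·P_inc = 303 mW

P_reflected ≈ 285 mW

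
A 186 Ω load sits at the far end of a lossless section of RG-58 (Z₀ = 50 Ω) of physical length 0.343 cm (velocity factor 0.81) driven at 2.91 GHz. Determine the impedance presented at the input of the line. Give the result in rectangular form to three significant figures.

Z_in ≈ 101 − j86.3 Ω

λ = v/f = 0.81·c / 2.91 GHz = 0.0835 m
βl = 2π·l/λ = 2π × 0.0411 = 14.8°
tan(βl) = tan(14.8°) = 0.264
Z_in = Z_0·(Z_L + jZ_0·tanβl)/(Z_0 + jZ_L·tanβl)
     = 50·(186 + j13.2)/(50 + j49.1)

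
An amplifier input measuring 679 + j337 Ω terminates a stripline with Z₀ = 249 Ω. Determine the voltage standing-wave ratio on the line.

Γ = (Z_L − Z_0)/(Z_L + Z_0) = (430 + j337)/(928 + j337)
|Γ| = 546/987 = 0.553
VSWR = (1 + |Γ|)/(1 − |Γ|) = 1.55/0.447

VSWR ≈ 3.48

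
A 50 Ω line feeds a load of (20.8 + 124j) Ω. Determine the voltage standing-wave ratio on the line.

VSWR ≈ 17.5

Γ = (Z_L − Z_0)/(Z_L + Z_0) = (-29.2 + j124)/(70.8 + j124)
|Γ| = 127/143 = 0.892
VSWR = (1 + |Γ|)/(1 − |Γ|) = 1.89/0.108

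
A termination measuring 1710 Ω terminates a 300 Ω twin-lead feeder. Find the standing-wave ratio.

VSWR ≈ 5.7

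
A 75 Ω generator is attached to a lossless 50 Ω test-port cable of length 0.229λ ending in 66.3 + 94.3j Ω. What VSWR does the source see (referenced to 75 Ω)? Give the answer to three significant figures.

VSWR ≈ 5.99

βl = 2π × 0.229 = 82.4°
tan(βl) = 7.53
Z_in = Z_0·(Z_L + jZ_0·tanβl)/(Z_0 + jZ_L·tanβl) = 14 − j25.1 Ω
Γ_s = (Z_in − Z_s)/(Z_in + Z_s) = (-61 − j25.1)/(89 − j25.1), |Γ_s| = 0.714
VSWR = (1 + |Γ_s|)/(1 − |Γ_s|)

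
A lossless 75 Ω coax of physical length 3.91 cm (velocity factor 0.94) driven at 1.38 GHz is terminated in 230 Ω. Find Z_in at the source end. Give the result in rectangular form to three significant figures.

λ = v/f = 0.94·c / 1.38 GHz = 0.204 m
βl = 2π·l/λ = 2π × 0.191 = 68.9°
tan(βl) = tan(68.9°) = 2.59
Z_in = Z_0·(Z_L + jZ_0·tanβl)/(Z_0 + jZ_L·tanβl)
     = 75·(230 + j194)/(75 + j596)

Z_in ≈ 27.7 − j25.5 Ω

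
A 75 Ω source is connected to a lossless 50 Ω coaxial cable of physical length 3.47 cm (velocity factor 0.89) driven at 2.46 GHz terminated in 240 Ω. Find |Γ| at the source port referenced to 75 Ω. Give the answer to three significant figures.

λ = v/f = 0.89·c / 2.46 GHz = 0.109 m
βl = 2π·l/λ = 2π × 0.32 = 115°
tan(βl) = -2.14
Z_in = Z_0·(Z_L + jZ_0·tanβl)/(Z_0 + jZ_L·tanβl) = 12.6 + j22.2 Ω
Γ_s = (Z_in − Z_s)/(Z_in + Z_s) = (-62.4 + j22.2)/(87.6 + j22.2), |Γ_s| = 0.733

|Γ| ≈ 0.733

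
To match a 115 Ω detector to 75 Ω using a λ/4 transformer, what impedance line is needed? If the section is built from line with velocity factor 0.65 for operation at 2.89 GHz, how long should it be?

Z_qwt = √(Z_0·R_L) = √(75 × 115) = √8625
λ = 0.65·c/f = 0.0675 m, so l = λ/4 = 0.0169 m

Z_qwt ≈ 92.9 Ω; length ≈ 1.69 cm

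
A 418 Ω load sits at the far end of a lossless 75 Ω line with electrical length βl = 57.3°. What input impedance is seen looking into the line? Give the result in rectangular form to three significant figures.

Z_in ≈ 18.8 − j46 Ω

tan(βl) = tan(57.3°) = 1.56
Z_in = Z_0·(Z_L + jZ_0·tanβl)/(Z_0 + jZ_L·tanβl)
     = 75·(418 + j117)/(75 + j651)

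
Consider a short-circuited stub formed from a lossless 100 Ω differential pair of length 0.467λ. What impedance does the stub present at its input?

Z_in ≈ −j21 Ω

βl = 2π × 0.467 = 168°
tan(βl) = -0.21
For a short-circuited stub, Z_in = jZ_0·tan(βl)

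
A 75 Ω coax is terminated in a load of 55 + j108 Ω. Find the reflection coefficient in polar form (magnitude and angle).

Γ ≈ 0.65 ∠ 60.8°

Γ = (Z_L − Z_0)/(Z_L + Z_0) = (-20 + j108)/(130 + j108)
|Γ| = 110/169 = 0.65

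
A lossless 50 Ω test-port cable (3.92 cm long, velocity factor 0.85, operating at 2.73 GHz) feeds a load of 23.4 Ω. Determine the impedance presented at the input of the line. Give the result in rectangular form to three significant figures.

Z_in ≈ 28.6 − j20.2 Ω

λ = v/f = 0.85·c / 2.73 GHz = 0.0934 m
βl = 2π·l/λ = 2π × 0.42 = 151°
tan(βl) = tan(151°) = -0.552
Z_in = Z_0·(Z_L + jZ_0·tanβl)/(Z_0 + jZ_L·tanβl)
     = 50·(23.4 − j27.6)/(50 − j12.9)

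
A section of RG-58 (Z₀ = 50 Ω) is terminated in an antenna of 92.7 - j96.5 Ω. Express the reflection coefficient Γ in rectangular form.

Γ ≈ 0.519 − j0.325

Γ = (Z_L − Z_0)/(Z_L + Z_0) = (42.7 − j96.5)/(142.7 − j96.5)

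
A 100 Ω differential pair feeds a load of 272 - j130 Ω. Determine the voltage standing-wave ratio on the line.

Γ = (Z_L − Z_0)/(Z_L + Z_0) = (172 − j130)/(372 − j130)
|Γ| = 216/394 = 0.547
VSWR = (1 + |Γ|)/(1 − |Γ|) = 1.55/0.453

VSWR ≈ 3.42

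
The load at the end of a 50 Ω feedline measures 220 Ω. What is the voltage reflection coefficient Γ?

Γ = (Z_L − Z_0)/(Z_L + Z_0) = (220 − 50)/(220 + 50) = 170/270

Γ = 0.63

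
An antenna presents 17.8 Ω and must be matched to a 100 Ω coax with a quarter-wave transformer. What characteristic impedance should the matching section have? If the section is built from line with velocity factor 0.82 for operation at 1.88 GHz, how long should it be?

Z_qwt = √(Z_0·R_L) = √(100 × 17.8) = √1780
λ = 0.82·c/f = 0.131 m, so l = λ/4 = 0.0327 m

Z_qwt ≈ 42.2 Ω; length ≈ 3.27 cm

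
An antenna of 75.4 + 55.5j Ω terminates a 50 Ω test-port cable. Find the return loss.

Γ = (25.4 + j55.5)/(125.4 + j55.5), |Γ| = 0.445
RL = −20·log₁₀|Γ| = −20·log₁₀(0.445)

RL ≈ 7.03 dB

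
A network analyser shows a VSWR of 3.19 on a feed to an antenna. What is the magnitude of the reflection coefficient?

|Γ| ≈ 0.523

|Γ| = (S − 1)/(S + 1) = (3.19 − 1)/(3.19 + 1) = 2.19/4.19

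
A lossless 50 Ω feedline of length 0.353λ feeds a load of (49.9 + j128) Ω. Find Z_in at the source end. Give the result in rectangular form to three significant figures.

Z_in ≈ 6.54 + j16.1 Ω

βl = 2π × 0.353 = 127°
tan(βl) = tan(127°) = -1.32
Z_in = Z_0·(Z_L + jZ_0·tanβl)/(Z_0 + jZ_L·tanβl)
     = 50·(49.9 + j61.8)/(219 − j66)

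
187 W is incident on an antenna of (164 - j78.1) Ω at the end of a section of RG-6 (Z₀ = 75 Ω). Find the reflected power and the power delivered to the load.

|Γ| = |(89 − j78.1)/(239 − j78.1)| = 0.471
|Γ|² = 0.222
P_refl = |Γ|²·P_inc = 41.5 W, P_del = (1 − |Γ|²)·P_inc = 146 W

P_reflected ≈ 41.5 W; P_delivered ≈ 146 W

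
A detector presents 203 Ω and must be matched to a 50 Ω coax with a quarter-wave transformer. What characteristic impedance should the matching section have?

Z_qwt = √(Z_0·R_L) = √(50 × 203) = √10150

Z_qwt ≈ 101 Ω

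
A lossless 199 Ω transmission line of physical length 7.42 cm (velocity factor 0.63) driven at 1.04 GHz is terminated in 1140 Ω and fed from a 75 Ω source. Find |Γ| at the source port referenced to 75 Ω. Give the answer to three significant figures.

|Γ| ≈ 0.839

λ = v/f = 0.63·c / 1.04 GHz = 0.182 m
βl = 2π·l/λ = 2π × 0.408 = 147°
tan(βl) = -0.65
Z_in = Z_0·(Z_L + jZ_0·tanβl)/(Z_0 + jZ_L·tanβl) = 109 + j277 Ω
Γ_s = (Z_in − Z_s)/(Z_in + Z_s) = (34.1 + j277)/(184 + j277), |Γ_s| = 0.839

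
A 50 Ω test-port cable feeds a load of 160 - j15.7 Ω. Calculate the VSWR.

VSWR ≈ 3.23

Γ = (Z_L − Z_0)/(Z_L + Z_0) = (110 − j15.7)/(210 − j15.7)
|Γ| = 111/211 = 0.528
VSWR = (1 + |Γ|)/(1 − |Γ|) = 1.53/0.472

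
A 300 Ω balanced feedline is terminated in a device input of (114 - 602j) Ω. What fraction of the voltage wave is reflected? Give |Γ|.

|Γ| ≈ 0.862

Γ = (Z_L − Z_0)/(Z_L + Z_0) = (-186 − j602)/(414 − j602)
|Γ| = 630/731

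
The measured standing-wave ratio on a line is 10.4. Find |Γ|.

|Γ| ≈ 0.825

|Γ| = (S − 1)/(S + 1) = (10.4 − 1)/(10.4 + 1) = 9.4/11.4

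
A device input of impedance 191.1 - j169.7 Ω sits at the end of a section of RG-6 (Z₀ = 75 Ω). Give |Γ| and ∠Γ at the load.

Γ = (Z_L − Z_0)/(Z_L + Z_0) = (116.1 − j169.7)/(266.1 − j169.7)
|Γ| = 206/316 = 0.651

Γ ≈ 0.651 ∠ -23.1°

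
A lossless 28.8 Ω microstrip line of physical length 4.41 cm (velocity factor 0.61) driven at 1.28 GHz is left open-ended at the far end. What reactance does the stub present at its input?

X_in ≈ 11.1 Ω (inductive)

λ = v/f = 0.61·c / 1.28 GHz = 0.143 m
βl = 2π·l/λ = 2π × 0.308 = 111°
tan(βl) = -2.6
For an open-ended stub, Z_in = −jZ_0·cot(βl) = −jZ_0/tan(βl)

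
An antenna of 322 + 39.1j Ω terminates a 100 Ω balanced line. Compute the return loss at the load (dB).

RL ≈ 5.48 dB

Γ = (222 + j39.1)/(422 + j39.1), |Γ| = 0.532
RL = −20·log₁₀|Γ| = −20·log₁₀(0.532)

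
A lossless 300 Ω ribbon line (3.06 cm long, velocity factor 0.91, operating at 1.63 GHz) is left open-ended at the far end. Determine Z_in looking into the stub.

Z_in ≈ −j135 Ω

λ = v/f = 0.91·c / 1.63 GHz = 0.167 m
βl = 2π·l/λ = 2π × 0.183 = 65.8°
tan(βl) = 2.22
For an open-ended stub, Z_in = −jZ_0·cot(βl) = −jZ_0/tan(βl)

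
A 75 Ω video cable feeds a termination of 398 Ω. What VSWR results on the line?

VSWR ≈ 5.31

For a purely resistive load, VSWR = R_L/Z_0 or Z_0/R_L (whichever > 1) = 398/75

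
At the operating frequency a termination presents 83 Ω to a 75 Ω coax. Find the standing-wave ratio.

For a purely resistive load, VSWR = R_L/Z_0 or Z_0/R_L (whichever > 1) = 83/75

VSWR ≈ 1.11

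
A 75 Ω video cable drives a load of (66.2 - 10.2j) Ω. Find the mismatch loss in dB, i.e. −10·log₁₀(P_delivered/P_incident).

mismatch loss ≈ 0.0395 dB

Γ = (-8.8 − j10.2)/(141.2 − j10.2), |Γ| = 0.0952
|Γ|² = 0.00906, so P_del/P_inc = 1 − |Γ|² = 0.991
ML = −10·log₁₀(1 − |Γ|²)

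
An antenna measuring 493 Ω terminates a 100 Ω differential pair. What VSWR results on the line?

Γ = (493 − 100)/(493 + 100) = 0.663
VSWR = (1 + 0.663)/(1 − 0.663)

VSWR ≈ 4.93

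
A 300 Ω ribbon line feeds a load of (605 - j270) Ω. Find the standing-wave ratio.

Γ = (Z_L − Z_0)/(Z_L + Z_0) = (305 − j270)/(905 − j270)
|Γ| = 407/944 = 0.431
VSWR = (1 + |Γ|)/(1 − |Γ|) = 1.43/0.569

VSWR ≈ 2.52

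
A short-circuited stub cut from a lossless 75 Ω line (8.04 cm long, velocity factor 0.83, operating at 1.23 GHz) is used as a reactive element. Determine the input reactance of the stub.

X_in ≈ -56.6 Ω (capacitive)

λ = v/f = 0.83·c / 1.23 GHz = 0.202 m
βl = 2π·l/λ = 2π × 0.397 = 143°
tan(βl) = -0.754
For a short-circuited stub, Z_in = jZ_0·tan(βl)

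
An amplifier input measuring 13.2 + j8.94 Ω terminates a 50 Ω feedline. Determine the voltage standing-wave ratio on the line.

VSWR ≈ 3.92

Γ = (Z_L − Z_0)/(Z_L + Z_0) = (-36.8 + j8.94)/(63.2 + j8.94)
|Γ| = 37.9/63.8 = 0.593
VSWR = (1 + |Γ|)/(1 − |Γ|) = 1.59/0.407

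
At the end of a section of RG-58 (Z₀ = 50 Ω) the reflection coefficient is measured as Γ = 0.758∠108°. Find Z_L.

Z_L ≈ 10.4 + j35.3 Ω

Z_L = Z_0·(1 + Γ)/(1 − Γ) = 50·(0.766 + j0.721)/(1.23 − j0.721)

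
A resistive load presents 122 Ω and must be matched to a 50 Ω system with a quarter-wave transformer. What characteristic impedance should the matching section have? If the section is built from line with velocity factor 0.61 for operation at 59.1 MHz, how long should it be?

Z_qwt ≈ 78.1 Ω; length ≈ 77.4 cm

Z_qwt = √(Z_0·R_L) = √(50 × 122) = √6100
λ = 0.61·c/f = 3.1 m, so l = λ/4 = 0.774 m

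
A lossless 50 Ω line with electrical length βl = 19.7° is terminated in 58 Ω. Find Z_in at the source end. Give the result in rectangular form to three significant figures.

tan(βl) = tan(19.7°) = 0.358
Z_in = Z_0·(Z_L + jZ_0·tanβl)/(Z_0 + jZ_L·tanβl)
     = 50·(58 + j17.9)/(50 + j20.8)

Z_in ≈ 55.8 − j5.28 Ω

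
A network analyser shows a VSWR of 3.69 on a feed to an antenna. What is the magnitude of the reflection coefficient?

|Γ| ≈ 0.574

|Γ| = (S − 1)/(S + 1) = (3.69 − 1)/(3.69 + 1) = 2.69/4.69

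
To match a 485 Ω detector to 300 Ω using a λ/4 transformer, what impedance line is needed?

Z_qwt ≈ 381 Ω

Z_qwt = √(Z_0·R_L) = √(300 × 485) = √145500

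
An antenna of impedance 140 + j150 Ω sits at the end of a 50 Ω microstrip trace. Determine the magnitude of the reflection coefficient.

|Γ| ≈ 0.723

Γ = (Z_L − Z_0)/(Z_L + Z_0) = (90 + j150)/(190 + j150)
|Γ| = 175/242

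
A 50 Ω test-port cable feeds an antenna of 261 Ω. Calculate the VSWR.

VSWR ≈ 5.22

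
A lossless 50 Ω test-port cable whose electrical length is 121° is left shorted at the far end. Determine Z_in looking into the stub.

tan(βl) = -1.66
For a shorted stub, Z_in = jZ_0·tan(βl)

Z_in ≈ −j83.2 Ω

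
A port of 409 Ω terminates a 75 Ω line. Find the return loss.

Γ = (409 − 75)/(409 + 75) = 0.69
RL = −20·log₁₀|Γ| = −20·log₁₀(0.69)

RL ≈ 3.22 dB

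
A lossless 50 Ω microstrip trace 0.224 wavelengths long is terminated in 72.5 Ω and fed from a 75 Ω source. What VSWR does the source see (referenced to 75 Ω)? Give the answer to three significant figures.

βl = 2π × 0.224 = 80.6°
tan(βl) = 6.07
Z_in = Z_0·(Z_L + jZ_0·tanβl)/(Z_0 + jZ_L·tanβl) = 35 − j4.27 Ω
Γ_s = (Z_in − Z_s)/(Z_in + Z_s) = (-40 − j4.27)/(110 − j4.27), |Γ_s| = 0.366
VSWR = (1 + |Γ_s|)/(1 − |Γ_s|)

VSWR ≈ 2.15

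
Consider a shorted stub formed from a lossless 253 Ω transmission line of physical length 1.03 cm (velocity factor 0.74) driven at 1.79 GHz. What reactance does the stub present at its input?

X_in ≈ 145 Ω (inductive)

λ = v/f = 0.74·c / 1.79 GHz = 0.124 m
βl = 2π·l/λ = 2π × 0.083 = 29.9°
tan(βl) = 0.575
For a shorted stub, Z_in = jZ_0·tan(βl)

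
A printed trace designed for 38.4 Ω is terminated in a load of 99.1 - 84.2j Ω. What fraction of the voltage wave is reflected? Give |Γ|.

Γ = (Z_L − Z_0)/(Z_L + Z_0) = (60.7 − j84.2)/(137.5 − j84.2)
|Γ| = 104/161

|Γ| ≈ 0.644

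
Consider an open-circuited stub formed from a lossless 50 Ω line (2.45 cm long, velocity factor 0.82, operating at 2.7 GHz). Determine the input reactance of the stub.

X_in ≈ 5.97 Ω (inductive)

λ = v/f = 0.82·c / 2.7 GHz = 0.0911 m
βl = 2π·l/λ = 2π × 0.269 = 96.8°
tan(βl) = -8.38
For an open-circuited stub, Z_in = −jZ_0·cot(βl) = −jZ_0/tan(βl)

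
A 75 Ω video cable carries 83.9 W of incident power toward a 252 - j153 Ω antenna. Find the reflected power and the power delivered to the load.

|Γ| = |(177 − j153)/(327 − j153)| = 0.648
|Γ|² = 0.42
P_refl = |Γ|²·P_inc = 35.2 W, P_del = (1 − |Γ|²)·P_inc = 48.7 W

P_reflected ≈ 35.2 W; P_delivered ≈ 48.7 W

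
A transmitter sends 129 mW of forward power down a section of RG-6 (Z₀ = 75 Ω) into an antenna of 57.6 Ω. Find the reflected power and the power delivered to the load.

Γ = (57.6 − 75)/(57.6 + 75) = -0.131
|Γ|² = 0.0172
P_refl = |Γ|²·P_inc = 2.22 mW, P_del = (1 − |Γ|²)·P_inc = 127 mW

P_reflected ≈ 2.22 mW; P_delivered ≈ 127 mW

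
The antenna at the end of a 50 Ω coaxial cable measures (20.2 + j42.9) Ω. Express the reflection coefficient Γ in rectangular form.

Γ ≈ -0.0372 + j0.634

Γ = (Z_L − Z_0)/(Z_L + Z_0) = (-29.8 + j42.9)/(70.2 + j42.9)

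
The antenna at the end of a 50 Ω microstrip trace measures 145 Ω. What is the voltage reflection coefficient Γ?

Γ = (Z_L − Z_0)/(Z_L + Z_0) = (145 − 50)/(145 + 50) = 95/195

Γ = 0.487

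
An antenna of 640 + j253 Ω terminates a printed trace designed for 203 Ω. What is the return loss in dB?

Γ = (437 + j253)/(843 + j253), |Γ| = 0.574
RL = −20·log₁₀|Γ| = −20·log₁₀(0.574)

RL ≈ 4.83 dB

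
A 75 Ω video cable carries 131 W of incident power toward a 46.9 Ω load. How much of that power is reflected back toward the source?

P_reflected ≈ 6.96 W

Γ = (46.9 − 75)/(46.9 + 75) = -0.231
|Γ|² = 0.0531
P_refl = |Γ|²·P_inc = 6.96 W, P_del = (1 − |Γ|²)·P_inc = 124 W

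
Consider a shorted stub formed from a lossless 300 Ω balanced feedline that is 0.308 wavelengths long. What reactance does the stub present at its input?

X_in ≈ -786 Ω (capacitive)

βl = 2π × 0.308 = 111°
tan(βl) = -2.62
For a shorted stub, Z_in = jZ_0·tan(βl)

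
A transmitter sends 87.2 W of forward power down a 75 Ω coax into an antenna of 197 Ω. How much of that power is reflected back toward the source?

Γ = (197 − 75)/(197 + 75) = 0.449
|Γ|² = 0.201
P_refl = |Γ|²·P_inc = 17.5 W, P_del = (1 − |Γ|²)·P_inc = 69.7 W

P_reflected ≈ 17.5 W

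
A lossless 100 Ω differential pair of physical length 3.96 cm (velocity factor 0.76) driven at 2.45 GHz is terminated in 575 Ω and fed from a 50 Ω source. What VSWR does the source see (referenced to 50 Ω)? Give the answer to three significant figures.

λ = v/f = 0.76·c / 2.45 GHz = 0.0931 m
βl = 2π·l/λ = 2π × 0.426 = 153°
tan(βl) = -0.505
Z_in = Z_0·(Z_L + jZ_0·tanβl)/(Z_0 + jZ_L·tanβl) = 76.4 + j172 Ω
Γ_s = (Z_in − Z_s)/(Z_in + Z_s) = (26.4 + j172)/(126 + j172), |Γ_s| = 0.815
VSWR = (1 + |Γ_s|)/(1 − |Γ_s|)

VSWR ≈ 9.78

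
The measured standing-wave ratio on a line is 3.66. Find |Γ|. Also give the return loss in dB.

|Γ| ≈ 0.571; return loss ≈ 4.87 dB

|Γ| = (S − 1)/(S + 1) = (3.66 − 1)/(3.66 + 1) = 2.66/4.66
RL = −20·log₁₀|Γ| = −20·log₁₀(0.571)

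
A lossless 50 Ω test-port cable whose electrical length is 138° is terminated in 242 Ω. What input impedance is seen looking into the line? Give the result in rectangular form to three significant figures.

Z_in ≈ 21.9 + j50.5 Ω

tan(βl) = tan(138°) = -0.9
Z_in = Z_0·(Z_L + jZ_0·tanβl)/(Z_0 + jZ_L·tanβl)
     = 50·(242 − j45)/(50 − j218)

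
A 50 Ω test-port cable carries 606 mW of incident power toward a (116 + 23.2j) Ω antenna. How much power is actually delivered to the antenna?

|Γ| = |(66 + j23.2)/(166 + j23.2)| = 0.417
|Γ|² = 0.174
P_refl = |Γ|²·P_inc = 106 mW, P_del = (1 − |Γ|²)·P_inc = 500 mW

P_delivered ≈ 500 mW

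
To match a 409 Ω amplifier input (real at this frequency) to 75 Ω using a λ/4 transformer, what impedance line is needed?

Z_qwt = √(Z_0·R_L) = √(75 × 409) = √30680

Z_qwt ≈ 175 Ω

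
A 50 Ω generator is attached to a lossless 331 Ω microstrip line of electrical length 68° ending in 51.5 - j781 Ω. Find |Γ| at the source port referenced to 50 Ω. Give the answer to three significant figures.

|Γ| ≈ 0.732

tan(βl) = 2.48
Z_in = Z_0·(Z_L + jZ_0·tanβl)/(Z_0 + jZ_L·tanβl) = 7.82 + j5.15 Ω
Γ_s = (Z_in − Z_s)/(Z_in + Z_s) = (-42.2 + j5.15)/(57.8 + j5.15), |Γ_s| = 0.732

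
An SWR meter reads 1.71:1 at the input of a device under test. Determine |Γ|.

|Γ| ≈ 0.262

|Γ| = (S − 1)/(S + 1) = (1.71 − 1)/(1.71 + 1) = 0.71/2.71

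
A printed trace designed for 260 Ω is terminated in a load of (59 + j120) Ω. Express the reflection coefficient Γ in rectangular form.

Γ = (Z_L − Z_0)/(Z_L + Z_0) = (-201 + j120)/(319 + j120)

Γ ≈ -0.428 + j0.537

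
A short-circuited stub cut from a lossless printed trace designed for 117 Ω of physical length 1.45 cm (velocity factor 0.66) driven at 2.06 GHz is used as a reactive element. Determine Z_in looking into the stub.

Z_in ≈ +j163 Ω

λ = v/f = 0.66·c / 2.06 GHz = 0.0961 m
βl = 2π·l/λ = 2π × 0.151 = 54.3°
tan(βl) = 1.39
For a short-circuited stub, Z_in = jZ_0·tan(βl)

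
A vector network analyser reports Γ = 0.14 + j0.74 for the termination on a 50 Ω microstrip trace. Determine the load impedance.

Z_L ≈ 16.8 + j57.5 Ω

Z_L = Z_0·(1 + Γ)/(1 − Γ) = 50·(1.14 + j0.74)/(0.86 − j0.74)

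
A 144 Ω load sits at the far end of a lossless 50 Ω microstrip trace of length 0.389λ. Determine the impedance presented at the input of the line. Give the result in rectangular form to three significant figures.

Z_in ≈ 35.9 + j44.8 Ω

βl = 2π × 0.389 = 140°
tan(βl) = tan(140°) = -0.838
Z_in = Z_0·(Z_L + jZ_0·tanβl)/(Z_0 + jZ_L·tanβl)
     = 50·(144 − j41.9)/(50 − j121)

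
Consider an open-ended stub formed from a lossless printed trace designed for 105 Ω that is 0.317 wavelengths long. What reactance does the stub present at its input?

βl = 2π × 0.317 = 114°
tan(βl) = -2.23
For an open-ended stub, Z_in = −jZ_0·cot(βl) = −jZ_0/tan(βl)

X_in ≈ 47 Ω (inductive)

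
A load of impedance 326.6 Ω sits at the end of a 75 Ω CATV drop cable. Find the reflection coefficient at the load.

Γ = (Z_L − Z_0)/(Z_L + Z_0) = (326.6 − 75)/(326.6 + 75) = 251.6/401.6

Γ = 0.626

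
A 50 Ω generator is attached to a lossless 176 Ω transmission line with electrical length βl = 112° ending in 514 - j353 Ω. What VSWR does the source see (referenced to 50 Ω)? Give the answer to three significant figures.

VSWR ≈ 5.59

tan(βl) = -2.48
Z_in = Z_0·(Z_L + jZ_0·tanβl)/(Z_0 + jZ_L·tanβl) = 53.9 + j101 Ω
Γ_s = (Z_in − Z_s)/(Z_in + Z_s) = (3.89 + j101)/(104 + j101), |Γ_s| = 0.696
VSWR = (1 + |Γ_s|)/(1 − |Γ_s|)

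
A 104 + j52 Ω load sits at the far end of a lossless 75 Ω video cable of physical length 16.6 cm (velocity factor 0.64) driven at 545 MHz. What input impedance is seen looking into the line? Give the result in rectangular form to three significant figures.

Z_in ≈ 80.6 + j52.1 Ω

λ = v/f = 0.64·c / 545 MHz = 0.352 m
βl = 2π·l/λ = 2π × 0.471 = 170°
tan(βl) = tan(170°) = -0.183
Z_in = Z_0·(Z_L + jZ_0·tanβl)/(Z_0 + jZ_L·tanβl)
     = 75·(104 + j38.3)/(84.5 − j19)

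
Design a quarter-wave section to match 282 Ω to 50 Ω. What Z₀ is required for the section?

Z_qwt = √(Z_0·R_L) = √(50 × 282) = √14100

Z_qwt ≈ 119 Ω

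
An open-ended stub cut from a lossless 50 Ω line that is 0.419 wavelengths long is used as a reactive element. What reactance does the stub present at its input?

βl = 2π × 0.419 = 151°
tan(βl) = -0.558
For an open-ended stub, Z_in = −jZ_0·cot(βl) = −jZ_0/tan(βl)

X_in ≈ 89.6 Ω (inductive)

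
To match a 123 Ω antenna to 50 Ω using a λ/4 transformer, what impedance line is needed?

Z_qwt = √(Z_0·R_L) = √(50 × 123) = √6150

Z_qwt ≈ 78.4 Ω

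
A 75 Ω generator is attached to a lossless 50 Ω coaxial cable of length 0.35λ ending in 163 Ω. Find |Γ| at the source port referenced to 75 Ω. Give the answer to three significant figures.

βl = 2π × 0.35 = 126°
tan(βl) = -1.38
Z_in = Z_0·(Z_L + jZ_0·tanβl)/(Z_0 + jZ_L·tanβl) = 22.3 + j31.4 Ω
Γ_s = (Z_in − Z_s)/(Z_in + Z_s) = (-52.7 + j31.4)/(97.3 + j31.4), |Γ_s| = 0.6

|Γ| ≈ 0.6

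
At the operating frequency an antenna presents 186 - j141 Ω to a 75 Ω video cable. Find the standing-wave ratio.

Γ = (Z_L − Z_0)/(Z_L + Z_0) = (111 − j141)/(261 − j141)
|Γ| = 179/297 = 0.605
VSWR = (1 + |Γ|)/(1 − |Γ|) = 1.6/0.395

VSWR ≈ 4.06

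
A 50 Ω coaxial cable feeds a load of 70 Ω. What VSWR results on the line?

Γ = (70 − 50)/(70 + 50) = 0.167
VSWR = (1 + 0.167)/(1 − 0.167)

VSWR ≈ 1.4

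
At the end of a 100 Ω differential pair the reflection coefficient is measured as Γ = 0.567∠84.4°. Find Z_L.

Z_L ≈ 56 + j93.2 Ω

Z_L = Z_0·(1 + Γ)/(1 − Γ) = 100·(1.06 + j0.564)/(0.945 − j0.564)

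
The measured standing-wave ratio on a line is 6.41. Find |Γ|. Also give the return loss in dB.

|Γ| ≈ 0.73; return loss ≈ 2.73 dB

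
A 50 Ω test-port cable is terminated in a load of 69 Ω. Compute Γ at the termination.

Γ = 0.16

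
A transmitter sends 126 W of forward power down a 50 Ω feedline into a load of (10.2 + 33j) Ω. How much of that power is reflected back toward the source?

P_reflected ≈ 71.5 W

|Γ| = |(-39.8 + j33)/(60.2 + j33)| = 0.753
|Γ|² = 0.567
P_refl = |Γ|²·P_inc = 71.5 W, P_del = (1 − |Γ|²)·P_inc = 54.5 W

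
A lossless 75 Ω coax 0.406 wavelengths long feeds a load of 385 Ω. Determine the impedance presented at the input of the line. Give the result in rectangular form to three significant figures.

Z_in ≈ 43.4 + j99.2 Ω

βl = 2π × 0.406 = 146°
tan(βl) = tan(146°) = -0.67
Z_in = Z_0·(Z_L + jZ_0·tanβl)/(Z_0 + jZ_L·tanβl)
     = 75·(385 − j50.3)/(75 − j258)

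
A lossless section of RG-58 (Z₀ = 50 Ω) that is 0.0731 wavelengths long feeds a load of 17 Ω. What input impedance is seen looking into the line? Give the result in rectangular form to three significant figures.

βl = 2π × 0.0731 = 26.3°
tan(βl) = tan(26.3°) = 0.495
Z_in = Z_0·(Z_L + jZ_0·tanβl)/(Z_0 + jZ_L·tanβl)
     = 50·(17 + j24.7)/(50 + j8.41)

Z_in ≈ 20.6 + j21.3 Ω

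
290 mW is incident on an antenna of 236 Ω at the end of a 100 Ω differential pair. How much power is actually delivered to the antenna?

P_delivered ≈ 242 mW

Γ = (236 − 100)/(236 + 100) = 0.405
|Γ|² = 0.164
P_refl = |Γ|²·P_inc = 47.5 mW, P_del = (1 − |Γ|²)·P_inc = 242 mW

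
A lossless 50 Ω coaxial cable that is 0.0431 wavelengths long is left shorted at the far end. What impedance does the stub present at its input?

βl = 2π × 0.0431 = 15.5°
tan(βl) = 0.278
For a shorted stub, Z_in = jZ_0·tan(βl)

Z_in ≈ +j13.9 Ω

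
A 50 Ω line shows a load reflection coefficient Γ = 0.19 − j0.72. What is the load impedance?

Z_L = Z_0·(1 + Γ)/(1 − Γ) = 50·(1.19 − j0.72)/(0.81 + j0.72)

Z_L ≈ 19 − j61.3 Ω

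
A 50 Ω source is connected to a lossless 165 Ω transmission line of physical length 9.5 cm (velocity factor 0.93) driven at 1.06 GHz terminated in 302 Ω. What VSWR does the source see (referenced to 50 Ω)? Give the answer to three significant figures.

λ = v/f = 0.93·c / 1.06 GHz = 0.263 m
βl = 2π·l/λ = 2π × 0.361 = 130°
tan(βl) = -1.19
Z_in = Z_0·(Z_L + jZ_0·tanβl)/(Z_0 + jZ_L·tanβl) = 127 + j80.1 Ω
Γ_s = (Z_in − Z_s)/(Z_in + Z_s) = (76.8 + j80.1)/(177 + j80.1), |Γ_s| = 0.572
VSWR = (1 + |Γ_s|)/(1 − |Γ_s|)

VSWR ≈ 3.67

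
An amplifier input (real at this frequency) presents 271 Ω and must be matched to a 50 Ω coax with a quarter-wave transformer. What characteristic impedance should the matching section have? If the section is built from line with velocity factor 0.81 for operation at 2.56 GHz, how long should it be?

Z_qwt ≈ 116 Ω; length ≈ 2.37 cm

Z_qwt = √(Z_0·R_L) = √(50 × 271) = √13550
λ = 0.81·c/f = 0.0949 m, so l = λ/4 = 0.0237 m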